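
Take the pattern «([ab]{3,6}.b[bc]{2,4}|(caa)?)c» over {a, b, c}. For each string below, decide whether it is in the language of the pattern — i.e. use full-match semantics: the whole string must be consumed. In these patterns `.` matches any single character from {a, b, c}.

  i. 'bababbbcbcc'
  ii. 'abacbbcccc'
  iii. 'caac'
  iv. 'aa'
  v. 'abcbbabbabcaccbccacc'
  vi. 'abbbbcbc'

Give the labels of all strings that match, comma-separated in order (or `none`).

i, ii, iii, vi

i. 'bababbbcbcc' → match
ii. 'abacbbcccc' → match
iii. 'caac' → match
iv. 'aa' → no match — must end with 'c'
v → no match
vi. 'abbbbcbc' → match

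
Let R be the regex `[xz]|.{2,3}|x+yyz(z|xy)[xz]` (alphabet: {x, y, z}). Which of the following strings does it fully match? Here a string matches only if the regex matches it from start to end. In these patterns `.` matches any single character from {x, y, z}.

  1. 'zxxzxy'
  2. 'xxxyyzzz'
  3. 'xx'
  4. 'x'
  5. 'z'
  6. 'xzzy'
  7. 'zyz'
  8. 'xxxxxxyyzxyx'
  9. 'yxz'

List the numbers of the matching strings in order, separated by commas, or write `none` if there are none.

2, 3, 4, 5, 7, 8, 9

1. 'zxxzxy' → no match
2. 'xxxyyzzz' → match
3. 'xx' → match
4. 'x' → match
5. 'z' → match
6. 'xzzy' → no match
7. 'zyz' → match
8. 'xxxxxxyyzxyx' → match
9. 'yxz' → match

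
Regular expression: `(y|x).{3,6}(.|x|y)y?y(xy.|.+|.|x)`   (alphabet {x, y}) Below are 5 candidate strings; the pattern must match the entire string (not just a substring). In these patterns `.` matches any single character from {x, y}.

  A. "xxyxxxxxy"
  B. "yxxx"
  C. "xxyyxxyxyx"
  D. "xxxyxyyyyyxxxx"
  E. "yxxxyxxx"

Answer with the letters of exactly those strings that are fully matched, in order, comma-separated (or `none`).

C, D

A → no match
B → no match
C → match
D → match
E → no match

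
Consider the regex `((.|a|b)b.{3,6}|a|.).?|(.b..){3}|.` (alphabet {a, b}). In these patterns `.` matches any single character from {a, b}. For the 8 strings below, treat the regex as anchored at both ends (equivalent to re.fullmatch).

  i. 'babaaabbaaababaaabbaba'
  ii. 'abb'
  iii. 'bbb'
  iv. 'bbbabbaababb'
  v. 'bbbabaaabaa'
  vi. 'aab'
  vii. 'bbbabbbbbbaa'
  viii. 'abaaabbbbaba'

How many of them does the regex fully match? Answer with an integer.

i → no match
ii → no match
iii → no match
iv → no match
v → no match
vi → no match
vii → match
viii → no match
Total matched: 1

1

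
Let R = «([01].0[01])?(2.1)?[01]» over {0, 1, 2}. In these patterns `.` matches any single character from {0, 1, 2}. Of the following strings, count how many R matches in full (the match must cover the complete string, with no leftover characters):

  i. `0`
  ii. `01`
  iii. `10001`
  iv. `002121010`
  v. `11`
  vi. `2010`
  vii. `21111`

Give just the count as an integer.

i → match
ii → no match
iii → match
iv → no match
v → no match
vi → match
vii → no match
Total matched: 3

3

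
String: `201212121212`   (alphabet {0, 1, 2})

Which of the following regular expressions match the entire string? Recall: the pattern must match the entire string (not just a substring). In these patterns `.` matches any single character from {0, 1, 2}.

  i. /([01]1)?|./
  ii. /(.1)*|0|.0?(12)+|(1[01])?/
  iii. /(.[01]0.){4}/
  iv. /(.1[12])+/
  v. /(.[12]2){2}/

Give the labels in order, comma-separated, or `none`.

ii

i → no match
ii → match
iii → no match
iv → no match
v → no match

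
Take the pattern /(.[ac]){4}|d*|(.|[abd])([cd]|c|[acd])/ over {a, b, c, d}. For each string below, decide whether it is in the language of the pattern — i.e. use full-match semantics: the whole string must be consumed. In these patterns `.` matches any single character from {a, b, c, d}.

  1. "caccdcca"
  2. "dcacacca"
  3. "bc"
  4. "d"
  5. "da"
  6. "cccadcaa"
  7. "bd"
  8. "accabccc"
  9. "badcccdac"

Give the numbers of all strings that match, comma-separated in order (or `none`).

1, 2, 3, 4, 5, 6, 7, 8

1. "caccdcca" → match
2. "dcacacca" → match
3. "bc" → match
4. "d" → match
5. "da" → match
6. "cccadcaa" → match
7. "bd" → match
8. "accabccc" → match
9. "badcccdac" → no match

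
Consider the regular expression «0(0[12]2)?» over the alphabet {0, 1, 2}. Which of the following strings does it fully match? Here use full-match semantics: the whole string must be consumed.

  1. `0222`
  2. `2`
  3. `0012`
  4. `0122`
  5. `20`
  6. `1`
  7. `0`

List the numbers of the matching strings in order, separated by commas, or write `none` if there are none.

1 → no match
2 → no match — must start with `0`
3 → match
4 → no match
5 → no match — must start with `0`
6 → no match — must start with `0`
7 → match

3, 7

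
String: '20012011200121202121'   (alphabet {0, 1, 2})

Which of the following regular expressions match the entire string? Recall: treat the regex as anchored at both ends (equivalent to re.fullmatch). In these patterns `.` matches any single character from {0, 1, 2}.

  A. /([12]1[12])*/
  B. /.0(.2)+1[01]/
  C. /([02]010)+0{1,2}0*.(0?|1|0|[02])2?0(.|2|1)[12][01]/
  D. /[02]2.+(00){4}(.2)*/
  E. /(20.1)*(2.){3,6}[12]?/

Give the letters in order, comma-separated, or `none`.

E

A → no match
B → no match
C → no match
D → no match
E → match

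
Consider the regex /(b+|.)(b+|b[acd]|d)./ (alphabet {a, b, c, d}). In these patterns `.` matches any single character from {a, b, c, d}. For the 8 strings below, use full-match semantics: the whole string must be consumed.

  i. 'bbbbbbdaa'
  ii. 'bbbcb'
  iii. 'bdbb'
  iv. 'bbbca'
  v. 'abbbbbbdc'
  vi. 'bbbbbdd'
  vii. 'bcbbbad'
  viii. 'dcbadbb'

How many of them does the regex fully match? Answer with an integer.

i → no match
ii → match
iii → no match
iv → match
v → no match
vi → match
vii → no match
viii → no match
Total matched: 3

3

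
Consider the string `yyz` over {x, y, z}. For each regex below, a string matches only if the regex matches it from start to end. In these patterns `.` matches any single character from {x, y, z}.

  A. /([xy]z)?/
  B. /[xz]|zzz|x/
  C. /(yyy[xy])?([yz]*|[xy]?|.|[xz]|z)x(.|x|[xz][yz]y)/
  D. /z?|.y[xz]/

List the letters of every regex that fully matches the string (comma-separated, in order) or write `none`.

D

A → no match
B → no match
C → no match
D → match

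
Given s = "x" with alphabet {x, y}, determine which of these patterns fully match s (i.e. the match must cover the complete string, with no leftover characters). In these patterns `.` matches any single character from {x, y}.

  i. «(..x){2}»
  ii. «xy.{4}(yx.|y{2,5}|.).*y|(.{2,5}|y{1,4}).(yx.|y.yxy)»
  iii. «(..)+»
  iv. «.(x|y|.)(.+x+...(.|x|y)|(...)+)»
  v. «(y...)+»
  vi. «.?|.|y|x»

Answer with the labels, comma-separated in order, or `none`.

i → no match
ii → no match
iii → no match
iv → no match
v → no match — must start with "y"
vi → match

vi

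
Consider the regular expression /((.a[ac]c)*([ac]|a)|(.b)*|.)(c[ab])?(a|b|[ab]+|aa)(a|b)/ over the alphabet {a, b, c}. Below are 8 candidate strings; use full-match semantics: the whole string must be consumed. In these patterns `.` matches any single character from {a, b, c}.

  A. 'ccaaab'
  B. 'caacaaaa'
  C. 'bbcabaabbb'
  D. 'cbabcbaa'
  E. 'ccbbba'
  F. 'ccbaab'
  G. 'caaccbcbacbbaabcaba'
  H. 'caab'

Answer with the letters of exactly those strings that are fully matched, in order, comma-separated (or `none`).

A → match
B → match
C → match
D → match
E → match
F → match
G → no match
H → match

A, B, C, D, E, F, H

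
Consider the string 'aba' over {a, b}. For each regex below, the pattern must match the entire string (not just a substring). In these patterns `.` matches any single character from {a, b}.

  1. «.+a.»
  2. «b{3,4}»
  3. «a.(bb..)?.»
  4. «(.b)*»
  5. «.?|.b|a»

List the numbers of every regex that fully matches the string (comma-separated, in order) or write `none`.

3

1 → no match
2 → no match — must start with 'b'
3 → match
4 → no match
5 → no match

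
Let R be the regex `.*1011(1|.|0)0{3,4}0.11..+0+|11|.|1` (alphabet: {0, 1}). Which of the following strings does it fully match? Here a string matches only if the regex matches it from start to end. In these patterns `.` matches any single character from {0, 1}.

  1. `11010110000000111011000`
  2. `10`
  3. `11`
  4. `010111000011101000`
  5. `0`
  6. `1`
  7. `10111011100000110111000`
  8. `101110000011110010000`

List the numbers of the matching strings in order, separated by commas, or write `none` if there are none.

1 → match
2. `10` → no match
3. `11` → match
4 → match
5. `0` → match
6. `1` → match
7 → match
8 → match

1, 3, 4, 5, 6, 7, 8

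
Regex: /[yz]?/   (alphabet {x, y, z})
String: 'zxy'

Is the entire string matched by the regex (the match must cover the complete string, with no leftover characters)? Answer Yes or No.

No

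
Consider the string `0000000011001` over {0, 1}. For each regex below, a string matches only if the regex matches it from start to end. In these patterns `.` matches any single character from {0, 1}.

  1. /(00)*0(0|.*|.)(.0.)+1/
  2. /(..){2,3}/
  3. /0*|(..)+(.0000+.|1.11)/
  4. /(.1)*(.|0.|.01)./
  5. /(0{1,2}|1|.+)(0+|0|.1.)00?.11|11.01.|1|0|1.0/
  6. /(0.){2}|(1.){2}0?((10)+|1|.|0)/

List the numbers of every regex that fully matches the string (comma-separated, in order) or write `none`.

1

1 → match
2 → no match
3 → no match
4 → no match
5 → no match
6 → no match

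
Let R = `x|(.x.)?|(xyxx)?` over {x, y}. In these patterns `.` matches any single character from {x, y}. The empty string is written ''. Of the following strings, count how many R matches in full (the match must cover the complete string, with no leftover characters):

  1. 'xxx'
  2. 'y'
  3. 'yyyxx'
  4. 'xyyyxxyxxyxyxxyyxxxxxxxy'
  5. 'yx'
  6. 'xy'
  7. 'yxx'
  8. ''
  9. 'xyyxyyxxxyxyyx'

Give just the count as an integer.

3

1 → match
2 → no match
3 → no match
4 → no match
5 → no match
6 → no match
7 → match
8 → match
9 → no match
Total matched: 3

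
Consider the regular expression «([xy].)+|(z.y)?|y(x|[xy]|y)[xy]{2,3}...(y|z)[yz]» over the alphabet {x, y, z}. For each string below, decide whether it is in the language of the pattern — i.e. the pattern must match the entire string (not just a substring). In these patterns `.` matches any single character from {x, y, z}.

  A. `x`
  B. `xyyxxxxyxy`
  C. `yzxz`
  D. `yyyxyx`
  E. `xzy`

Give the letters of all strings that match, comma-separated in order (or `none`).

A → no match
B → match
C → match
D → match
E → no match

B, C, D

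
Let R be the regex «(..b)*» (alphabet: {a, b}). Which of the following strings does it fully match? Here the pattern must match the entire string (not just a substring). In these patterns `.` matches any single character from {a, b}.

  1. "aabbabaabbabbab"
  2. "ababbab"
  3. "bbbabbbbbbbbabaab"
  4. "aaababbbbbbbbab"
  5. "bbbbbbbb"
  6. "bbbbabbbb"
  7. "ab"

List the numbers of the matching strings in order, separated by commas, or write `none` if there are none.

1 → match
2. "ababbab" → no match
3 → no match
4 → no match
5. "bbbbbbbb" → no match
6. "bbbbabbbb" → match
7. "ab" → no match

1, 6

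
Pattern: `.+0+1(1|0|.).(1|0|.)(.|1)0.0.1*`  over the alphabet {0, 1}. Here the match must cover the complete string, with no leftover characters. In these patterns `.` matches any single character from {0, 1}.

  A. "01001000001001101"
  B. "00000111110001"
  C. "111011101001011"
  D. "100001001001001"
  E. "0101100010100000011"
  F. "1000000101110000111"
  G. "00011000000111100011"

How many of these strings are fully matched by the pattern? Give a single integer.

4

A → no match
B → match
C → no match
D → match
E → match
F → match
G → no match
Total matched: 4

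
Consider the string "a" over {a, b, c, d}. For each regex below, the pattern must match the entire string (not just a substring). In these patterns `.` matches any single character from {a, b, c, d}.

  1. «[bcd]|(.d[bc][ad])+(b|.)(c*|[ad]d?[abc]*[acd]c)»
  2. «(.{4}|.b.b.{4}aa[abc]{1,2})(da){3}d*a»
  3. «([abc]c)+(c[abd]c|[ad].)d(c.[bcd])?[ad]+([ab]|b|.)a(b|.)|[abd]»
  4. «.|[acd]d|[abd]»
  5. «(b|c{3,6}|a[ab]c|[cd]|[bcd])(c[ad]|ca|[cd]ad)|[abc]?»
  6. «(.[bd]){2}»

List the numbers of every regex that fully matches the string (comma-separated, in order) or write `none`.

3, 4, 5

1 → no match
2 → no match
3 → match
4 → match
5 → match
6 → no match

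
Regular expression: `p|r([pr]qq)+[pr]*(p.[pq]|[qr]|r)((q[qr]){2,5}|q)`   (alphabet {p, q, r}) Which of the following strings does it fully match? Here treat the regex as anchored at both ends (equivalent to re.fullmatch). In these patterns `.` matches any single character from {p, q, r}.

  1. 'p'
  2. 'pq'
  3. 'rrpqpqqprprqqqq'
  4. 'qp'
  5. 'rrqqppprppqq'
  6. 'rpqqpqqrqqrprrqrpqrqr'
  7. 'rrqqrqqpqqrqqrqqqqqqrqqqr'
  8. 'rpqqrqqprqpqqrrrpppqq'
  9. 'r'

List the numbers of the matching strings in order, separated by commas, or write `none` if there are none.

1, 5, 7

1 → match
2 → no match
3 → no match
4 → no match
5 → match
6 → no match
7 → match
8 → no match
9 → no match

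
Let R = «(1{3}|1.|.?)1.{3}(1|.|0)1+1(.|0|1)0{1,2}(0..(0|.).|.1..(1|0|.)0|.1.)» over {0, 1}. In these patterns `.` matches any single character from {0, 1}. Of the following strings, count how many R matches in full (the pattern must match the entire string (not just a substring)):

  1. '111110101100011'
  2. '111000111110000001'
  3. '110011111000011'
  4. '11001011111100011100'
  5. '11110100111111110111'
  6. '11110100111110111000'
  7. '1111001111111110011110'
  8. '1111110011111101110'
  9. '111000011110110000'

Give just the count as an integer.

8

1 → match
2 → match
3 → match
4 → match
5 → match
6 → match
7 → match
8 → no match
9 → match
Total matched: 8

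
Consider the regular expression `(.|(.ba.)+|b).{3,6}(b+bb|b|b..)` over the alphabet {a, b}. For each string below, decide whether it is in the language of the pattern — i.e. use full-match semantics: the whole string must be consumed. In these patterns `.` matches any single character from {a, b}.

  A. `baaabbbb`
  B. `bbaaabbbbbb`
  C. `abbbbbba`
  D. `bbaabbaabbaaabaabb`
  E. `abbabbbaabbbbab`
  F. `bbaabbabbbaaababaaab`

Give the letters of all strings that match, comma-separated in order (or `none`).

A, B, C, D, F

A → match
B → match
C → match
D → match
E → no match
F → match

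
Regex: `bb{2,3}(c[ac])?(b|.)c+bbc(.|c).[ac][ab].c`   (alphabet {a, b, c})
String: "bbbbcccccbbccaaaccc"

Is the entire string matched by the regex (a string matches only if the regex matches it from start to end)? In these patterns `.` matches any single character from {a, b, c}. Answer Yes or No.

No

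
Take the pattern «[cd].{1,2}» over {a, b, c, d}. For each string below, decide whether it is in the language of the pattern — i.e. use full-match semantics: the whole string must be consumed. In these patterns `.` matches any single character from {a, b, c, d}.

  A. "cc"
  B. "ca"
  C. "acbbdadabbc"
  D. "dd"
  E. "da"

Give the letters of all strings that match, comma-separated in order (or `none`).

A, B, D, E

A → match
B → match
C → no match
D → match
E → match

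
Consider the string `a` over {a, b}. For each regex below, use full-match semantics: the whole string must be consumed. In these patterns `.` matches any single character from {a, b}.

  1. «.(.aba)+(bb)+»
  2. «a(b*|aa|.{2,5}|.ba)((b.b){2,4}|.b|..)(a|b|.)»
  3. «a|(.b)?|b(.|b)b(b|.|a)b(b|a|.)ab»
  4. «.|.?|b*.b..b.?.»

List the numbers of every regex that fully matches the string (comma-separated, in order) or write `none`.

3, 4

1 → no match — must end with `bb`
2 → no match
3 → match
4 → match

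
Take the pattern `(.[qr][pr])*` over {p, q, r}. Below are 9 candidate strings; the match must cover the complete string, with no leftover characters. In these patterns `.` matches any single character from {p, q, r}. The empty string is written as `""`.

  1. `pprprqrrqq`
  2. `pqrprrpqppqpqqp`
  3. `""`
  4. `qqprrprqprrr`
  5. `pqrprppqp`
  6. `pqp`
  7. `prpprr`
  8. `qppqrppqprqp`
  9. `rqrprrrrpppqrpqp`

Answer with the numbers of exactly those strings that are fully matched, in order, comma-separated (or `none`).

1 → no match
2 → match
3 → match
4 → match
5 → match
6 → match
7 → match
8 → no match
9 → no match

2, 3, 4, 5, 6, 7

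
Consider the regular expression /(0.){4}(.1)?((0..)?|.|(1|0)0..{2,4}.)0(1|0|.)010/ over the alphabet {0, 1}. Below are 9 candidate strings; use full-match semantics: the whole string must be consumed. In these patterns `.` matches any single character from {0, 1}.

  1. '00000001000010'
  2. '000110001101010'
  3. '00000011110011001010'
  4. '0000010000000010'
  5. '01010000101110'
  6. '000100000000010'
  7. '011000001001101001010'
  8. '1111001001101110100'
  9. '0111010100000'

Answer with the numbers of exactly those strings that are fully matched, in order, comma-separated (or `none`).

1 → match
2 → no match
3 → no match
4 → match
5 → no match — must end with '010'
6 → no match
7 → no match
8 → no match — must start with '0'
9 → no match — must end with '010'

1, 4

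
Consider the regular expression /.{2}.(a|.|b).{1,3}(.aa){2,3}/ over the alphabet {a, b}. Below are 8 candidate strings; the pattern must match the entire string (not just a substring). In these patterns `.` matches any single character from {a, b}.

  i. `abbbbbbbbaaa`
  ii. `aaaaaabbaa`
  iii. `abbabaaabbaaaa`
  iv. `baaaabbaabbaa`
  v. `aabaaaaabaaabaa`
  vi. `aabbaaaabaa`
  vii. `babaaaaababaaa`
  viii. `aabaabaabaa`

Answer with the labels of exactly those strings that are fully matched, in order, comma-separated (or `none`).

vi, viii

i → no match
ii → no match
iii → no match
iv → no match
v → no match
vi → match
vii → no match
viii → match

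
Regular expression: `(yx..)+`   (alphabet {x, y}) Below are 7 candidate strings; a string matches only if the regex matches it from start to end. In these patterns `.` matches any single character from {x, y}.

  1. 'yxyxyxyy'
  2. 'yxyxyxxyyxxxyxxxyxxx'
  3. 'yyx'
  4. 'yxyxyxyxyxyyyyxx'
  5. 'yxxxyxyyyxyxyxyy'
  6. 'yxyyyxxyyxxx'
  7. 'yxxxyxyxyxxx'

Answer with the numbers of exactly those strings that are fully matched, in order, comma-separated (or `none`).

1 → match
2 → match
3 → no match — must start with 'yx'
4 → no match
5 → match
6 → match
7 → match

1, 2, 5, 6, 7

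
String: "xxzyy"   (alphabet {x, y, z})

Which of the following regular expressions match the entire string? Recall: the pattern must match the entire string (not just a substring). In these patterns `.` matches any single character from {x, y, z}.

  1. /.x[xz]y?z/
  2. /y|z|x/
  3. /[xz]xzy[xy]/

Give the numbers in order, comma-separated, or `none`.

1 → no match — must end with "z"
2 → no match
3 → match

3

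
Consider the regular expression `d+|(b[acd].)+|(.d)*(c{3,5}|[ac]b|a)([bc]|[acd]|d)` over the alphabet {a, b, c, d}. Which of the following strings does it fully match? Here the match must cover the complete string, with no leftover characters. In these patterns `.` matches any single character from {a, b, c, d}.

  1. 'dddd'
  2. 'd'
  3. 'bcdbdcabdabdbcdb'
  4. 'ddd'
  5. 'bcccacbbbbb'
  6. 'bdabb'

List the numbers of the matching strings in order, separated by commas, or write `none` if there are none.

1, 2, 4, 6

1 → match
2 → match
3 → no match
4 → match
5 → no match
6 → match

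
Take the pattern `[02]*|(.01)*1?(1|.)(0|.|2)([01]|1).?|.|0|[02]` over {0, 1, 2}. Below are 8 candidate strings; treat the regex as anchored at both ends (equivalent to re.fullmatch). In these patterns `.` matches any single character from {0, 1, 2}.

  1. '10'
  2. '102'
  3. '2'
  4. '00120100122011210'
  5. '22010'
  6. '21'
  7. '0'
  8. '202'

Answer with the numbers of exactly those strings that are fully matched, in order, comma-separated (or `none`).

3, 7, 8

1 → no match
2 → no match
3 → match
4 → no match
5 → no match
6 → no match
7 → match
8 → match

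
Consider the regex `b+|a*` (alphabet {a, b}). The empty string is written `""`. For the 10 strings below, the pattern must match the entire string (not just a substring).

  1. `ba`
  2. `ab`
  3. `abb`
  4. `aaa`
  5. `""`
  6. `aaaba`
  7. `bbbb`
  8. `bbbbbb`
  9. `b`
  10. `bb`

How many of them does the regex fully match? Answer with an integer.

1. `ba` → no match
2. `ab` → no match
3. `abb` → no match
4. `aaa` → match
5. `""` → match
6. `aaaba` → no match
7. `bbbb` → match
8. `bbbbbb` → match
9. `b` → match
10. `bb` → match
Total matched: 6

6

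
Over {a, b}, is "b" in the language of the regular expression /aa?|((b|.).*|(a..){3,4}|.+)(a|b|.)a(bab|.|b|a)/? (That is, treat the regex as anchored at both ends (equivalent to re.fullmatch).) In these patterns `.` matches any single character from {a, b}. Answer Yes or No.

No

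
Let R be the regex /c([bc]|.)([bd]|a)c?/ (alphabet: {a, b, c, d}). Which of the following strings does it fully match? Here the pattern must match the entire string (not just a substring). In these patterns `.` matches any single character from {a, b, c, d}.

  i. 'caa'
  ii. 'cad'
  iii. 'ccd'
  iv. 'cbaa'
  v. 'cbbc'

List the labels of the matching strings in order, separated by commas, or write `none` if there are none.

i, ii, iii, v

i → match
ii → match
iii → match
iv → no match
v → match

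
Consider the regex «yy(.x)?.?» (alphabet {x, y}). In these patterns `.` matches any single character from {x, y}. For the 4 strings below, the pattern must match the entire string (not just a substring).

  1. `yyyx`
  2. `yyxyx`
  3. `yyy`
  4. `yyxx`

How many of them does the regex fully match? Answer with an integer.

1 → match
2 → no match
3 → match
4 → match
Total matched: 3

3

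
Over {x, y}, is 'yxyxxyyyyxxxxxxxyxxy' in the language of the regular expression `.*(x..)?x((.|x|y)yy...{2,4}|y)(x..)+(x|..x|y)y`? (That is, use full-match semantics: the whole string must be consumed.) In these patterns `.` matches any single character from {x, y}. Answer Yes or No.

Yes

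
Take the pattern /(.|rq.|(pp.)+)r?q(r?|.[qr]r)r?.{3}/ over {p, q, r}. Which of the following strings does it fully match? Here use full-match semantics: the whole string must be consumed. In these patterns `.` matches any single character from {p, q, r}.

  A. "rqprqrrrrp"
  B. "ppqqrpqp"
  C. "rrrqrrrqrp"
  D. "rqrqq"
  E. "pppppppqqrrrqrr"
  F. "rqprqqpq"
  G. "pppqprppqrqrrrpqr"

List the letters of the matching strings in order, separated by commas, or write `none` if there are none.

A → match
B → match
C → no match
D → match
E → no match
F → match
G → no match

A, B, D, F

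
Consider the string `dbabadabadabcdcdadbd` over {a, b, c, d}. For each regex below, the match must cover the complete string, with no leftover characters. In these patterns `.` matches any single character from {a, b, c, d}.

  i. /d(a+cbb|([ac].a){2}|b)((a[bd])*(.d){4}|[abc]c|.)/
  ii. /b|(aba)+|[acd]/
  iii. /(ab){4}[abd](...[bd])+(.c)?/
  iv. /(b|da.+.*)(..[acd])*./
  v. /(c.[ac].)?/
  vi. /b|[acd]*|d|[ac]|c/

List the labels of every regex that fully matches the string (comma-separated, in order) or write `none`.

i → match
ii → no match
iii → no match — must start with `ab`
iv → no match
v → no match
vi → no match

i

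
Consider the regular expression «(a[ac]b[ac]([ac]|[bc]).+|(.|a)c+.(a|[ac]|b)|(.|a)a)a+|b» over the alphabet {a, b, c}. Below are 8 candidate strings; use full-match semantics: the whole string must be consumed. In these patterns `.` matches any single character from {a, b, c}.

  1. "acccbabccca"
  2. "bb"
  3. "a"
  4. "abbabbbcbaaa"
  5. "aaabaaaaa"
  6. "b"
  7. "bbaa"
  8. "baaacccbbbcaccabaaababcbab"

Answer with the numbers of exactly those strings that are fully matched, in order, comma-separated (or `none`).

1 → no match
2 → no match
3 → no match
4 → no match
5 → no match
6 → match
7 → no match
8 → no match

6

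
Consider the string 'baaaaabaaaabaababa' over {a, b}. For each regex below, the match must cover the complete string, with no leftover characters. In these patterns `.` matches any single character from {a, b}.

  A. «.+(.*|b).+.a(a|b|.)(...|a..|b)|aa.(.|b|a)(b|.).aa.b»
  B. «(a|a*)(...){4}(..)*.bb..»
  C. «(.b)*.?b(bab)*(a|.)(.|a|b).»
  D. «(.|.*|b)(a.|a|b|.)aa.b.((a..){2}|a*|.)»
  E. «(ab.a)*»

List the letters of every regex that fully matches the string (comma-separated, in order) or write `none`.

A → match
B → no match
C → no match
D → no match
E → no match

A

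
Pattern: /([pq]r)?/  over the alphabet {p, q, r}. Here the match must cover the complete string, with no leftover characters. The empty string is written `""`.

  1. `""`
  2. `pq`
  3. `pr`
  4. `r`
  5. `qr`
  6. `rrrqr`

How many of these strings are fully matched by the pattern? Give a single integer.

3

1. `""` → match
2. `pq` → no match
3. `pr` → match
4. `r` → no match
5. `qr` → match
6. `rrrqr` → no match
Total matched: 3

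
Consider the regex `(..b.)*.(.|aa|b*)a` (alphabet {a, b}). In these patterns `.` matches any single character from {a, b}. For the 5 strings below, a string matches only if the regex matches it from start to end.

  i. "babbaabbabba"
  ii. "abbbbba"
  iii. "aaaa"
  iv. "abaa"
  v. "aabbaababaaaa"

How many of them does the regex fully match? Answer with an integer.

i → match
ii → match
iii → match
iv → no match
v → no match
Total matched: 3

3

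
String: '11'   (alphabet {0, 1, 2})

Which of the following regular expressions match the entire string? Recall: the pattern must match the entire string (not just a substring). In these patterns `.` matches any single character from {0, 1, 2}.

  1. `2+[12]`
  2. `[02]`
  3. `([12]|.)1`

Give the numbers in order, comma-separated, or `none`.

1 → no match — must start with '2'
2 → no match
3 → match

3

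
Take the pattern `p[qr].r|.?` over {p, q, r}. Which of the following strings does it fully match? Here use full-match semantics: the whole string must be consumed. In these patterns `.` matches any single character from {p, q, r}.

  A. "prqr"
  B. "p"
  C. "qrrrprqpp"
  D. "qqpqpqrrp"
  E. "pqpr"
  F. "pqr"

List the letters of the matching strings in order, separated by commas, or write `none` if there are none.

A → match
B → match
C → no match
D → no match
E → match
F → no match

A, B, E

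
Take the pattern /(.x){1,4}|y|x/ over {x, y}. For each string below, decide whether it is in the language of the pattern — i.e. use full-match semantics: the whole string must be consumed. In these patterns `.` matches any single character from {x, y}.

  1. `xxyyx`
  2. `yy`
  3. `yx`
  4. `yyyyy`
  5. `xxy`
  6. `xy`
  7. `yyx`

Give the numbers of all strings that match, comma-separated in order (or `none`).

1 → no match
2 → no match
3 → match
4 → no match
5 → no match
6 → no match
7 → no match

3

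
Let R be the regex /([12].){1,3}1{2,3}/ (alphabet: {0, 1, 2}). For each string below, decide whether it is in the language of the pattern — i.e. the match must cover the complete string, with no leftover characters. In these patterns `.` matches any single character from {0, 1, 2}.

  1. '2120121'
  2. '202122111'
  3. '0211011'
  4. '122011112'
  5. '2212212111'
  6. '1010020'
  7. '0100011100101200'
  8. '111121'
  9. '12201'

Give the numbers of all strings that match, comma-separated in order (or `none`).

1 → no match
2 → match
3 → no match
4 → no match — must end with '1'
5 → no match
6 → no match — must end with '1'
7 → no match — must end with '1'
8 → no match
9 → no match

2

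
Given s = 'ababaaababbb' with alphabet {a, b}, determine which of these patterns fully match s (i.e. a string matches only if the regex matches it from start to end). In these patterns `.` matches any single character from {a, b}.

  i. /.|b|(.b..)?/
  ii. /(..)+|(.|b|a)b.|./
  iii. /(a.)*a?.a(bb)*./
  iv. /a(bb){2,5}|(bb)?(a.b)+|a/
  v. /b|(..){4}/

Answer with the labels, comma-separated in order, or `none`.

i → no match
ii → match
iii → match
iv → no match
v → no match

ii, iii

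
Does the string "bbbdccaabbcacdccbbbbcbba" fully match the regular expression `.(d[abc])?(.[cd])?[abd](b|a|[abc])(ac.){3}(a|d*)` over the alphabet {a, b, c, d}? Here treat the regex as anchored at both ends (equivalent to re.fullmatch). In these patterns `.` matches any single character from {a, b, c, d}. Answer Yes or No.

No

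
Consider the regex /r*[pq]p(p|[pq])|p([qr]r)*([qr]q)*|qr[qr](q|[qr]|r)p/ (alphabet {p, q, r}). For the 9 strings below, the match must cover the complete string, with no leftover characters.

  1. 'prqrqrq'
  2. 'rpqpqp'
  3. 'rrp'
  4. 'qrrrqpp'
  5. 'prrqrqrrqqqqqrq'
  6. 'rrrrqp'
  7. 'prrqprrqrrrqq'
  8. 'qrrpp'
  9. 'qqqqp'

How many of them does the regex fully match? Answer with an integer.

1 → match
2 → no match
3 → no match
4 → no match
5 → match
6 → no match
7 → no match
8 → no match
9 → no match
Total matched: 2

2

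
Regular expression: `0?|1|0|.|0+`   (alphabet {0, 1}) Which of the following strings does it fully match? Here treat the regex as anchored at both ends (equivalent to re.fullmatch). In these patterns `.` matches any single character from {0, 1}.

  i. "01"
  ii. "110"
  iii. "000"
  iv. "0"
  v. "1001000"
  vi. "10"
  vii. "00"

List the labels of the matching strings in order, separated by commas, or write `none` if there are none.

i → no match
ii → no match
iii → match
iv → match
v → no match
vi → no match
vii → match

iii, iv, vii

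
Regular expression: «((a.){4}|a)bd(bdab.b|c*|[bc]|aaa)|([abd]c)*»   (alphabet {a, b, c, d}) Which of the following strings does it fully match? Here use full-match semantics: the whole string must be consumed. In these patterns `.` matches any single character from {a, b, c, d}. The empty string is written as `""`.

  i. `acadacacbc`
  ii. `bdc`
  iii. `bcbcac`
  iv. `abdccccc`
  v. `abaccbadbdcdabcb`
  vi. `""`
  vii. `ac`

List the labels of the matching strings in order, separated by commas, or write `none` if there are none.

iii, iv, vi, vii

i → no match
ii → no match
iii → match
iv → match
v → no match
vi → match
vii → match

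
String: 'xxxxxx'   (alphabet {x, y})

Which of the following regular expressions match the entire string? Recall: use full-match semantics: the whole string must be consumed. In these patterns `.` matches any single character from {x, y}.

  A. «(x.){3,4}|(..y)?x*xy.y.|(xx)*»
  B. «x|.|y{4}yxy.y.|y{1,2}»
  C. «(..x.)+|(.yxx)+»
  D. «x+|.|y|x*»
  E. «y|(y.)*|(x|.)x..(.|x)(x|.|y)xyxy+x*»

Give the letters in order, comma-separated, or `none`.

A → match
B → no match
C → no match
D → match
E → no match

A, D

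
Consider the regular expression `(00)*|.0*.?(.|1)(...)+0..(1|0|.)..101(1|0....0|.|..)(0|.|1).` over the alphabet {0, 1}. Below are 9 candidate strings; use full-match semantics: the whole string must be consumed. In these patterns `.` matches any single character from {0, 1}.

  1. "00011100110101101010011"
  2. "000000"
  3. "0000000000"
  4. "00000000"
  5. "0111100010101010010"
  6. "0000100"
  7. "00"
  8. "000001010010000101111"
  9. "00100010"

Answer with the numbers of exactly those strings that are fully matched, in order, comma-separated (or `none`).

1 → match
2 → match
3 → match
4 → match
5 → match
6 → no match
7 → match
8 → match
9 → no match

1, 2, 3, 4, 5, 7, 8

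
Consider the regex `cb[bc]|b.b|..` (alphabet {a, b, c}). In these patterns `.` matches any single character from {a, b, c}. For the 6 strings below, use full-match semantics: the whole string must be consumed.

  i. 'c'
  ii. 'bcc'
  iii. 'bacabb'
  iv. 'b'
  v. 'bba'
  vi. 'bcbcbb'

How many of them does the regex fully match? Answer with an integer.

0

i → no match
ii → no match
iii → no match
iv → no match
v → no match
vi → no match
Total matched: 0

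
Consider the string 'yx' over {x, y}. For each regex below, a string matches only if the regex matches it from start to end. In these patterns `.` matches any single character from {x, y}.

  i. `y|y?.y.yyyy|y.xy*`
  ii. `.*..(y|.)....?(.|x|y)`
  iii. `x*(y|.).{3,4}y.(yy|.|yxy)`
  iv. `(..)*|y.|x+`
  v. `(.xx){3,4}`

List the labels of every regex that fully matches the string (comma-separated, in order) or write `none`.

iv

i → no match
ii → no match
iii → no match
iv → match
v → no match — must end with 'xx'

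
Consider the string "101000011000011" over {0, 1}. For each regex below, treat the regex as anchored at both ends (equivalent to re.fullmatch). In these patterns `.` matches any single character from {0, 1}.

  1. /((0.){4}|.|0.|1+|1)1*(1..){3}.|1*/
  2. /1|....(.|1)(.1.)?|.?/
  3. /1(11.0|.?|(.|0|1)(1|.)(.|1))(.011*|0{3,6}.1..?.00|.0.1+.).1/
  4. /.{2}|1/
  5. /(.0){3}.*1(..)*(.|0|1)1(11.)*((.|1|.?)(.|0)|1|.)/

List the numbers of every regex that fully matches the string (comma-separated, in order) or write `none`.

3, 5

1 → no match
2 → no match
3 → match
4 → no match
5 → match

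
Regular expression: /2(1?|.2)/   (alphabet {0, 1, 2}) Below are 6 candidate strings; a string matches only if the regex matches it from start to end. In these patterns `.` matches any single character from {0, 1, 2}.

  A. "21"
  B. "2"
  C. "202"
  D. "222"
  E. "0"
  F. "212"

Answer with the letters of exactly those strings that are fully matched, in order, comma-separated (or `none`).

A → match
B → match
C → match
D → match
E → no match — must start with "2"
F → match

A, B, C, D, F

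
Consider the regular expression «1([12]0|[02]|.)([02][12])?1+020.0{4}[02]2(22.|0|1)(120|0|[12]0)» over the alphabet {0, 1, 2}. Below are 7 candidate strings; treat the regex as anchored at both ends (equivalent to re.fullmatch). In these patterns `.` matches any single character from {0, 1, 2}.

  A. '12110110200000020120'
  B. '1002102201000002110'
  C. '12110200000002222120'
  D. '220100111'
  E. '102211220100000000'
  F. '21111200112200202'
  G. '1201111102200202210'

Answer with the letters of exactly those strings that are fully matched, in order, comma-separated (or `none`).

C

A → no match
B → no match
C → match
D → no match — must start with '1'
E → no match
F → no match — must start with '1'
G → no match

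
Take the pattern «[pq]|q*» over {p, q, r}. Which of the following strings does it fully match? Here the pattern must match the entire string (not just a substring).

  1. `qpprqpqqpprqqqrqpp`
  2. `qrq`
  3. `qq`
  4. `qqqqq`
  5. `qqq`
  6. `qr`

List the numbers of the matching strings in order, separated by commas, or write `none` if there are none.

3, 4, 5

1 → no match
2 → no match
3 → match
4 → match
5 → match
6 → no match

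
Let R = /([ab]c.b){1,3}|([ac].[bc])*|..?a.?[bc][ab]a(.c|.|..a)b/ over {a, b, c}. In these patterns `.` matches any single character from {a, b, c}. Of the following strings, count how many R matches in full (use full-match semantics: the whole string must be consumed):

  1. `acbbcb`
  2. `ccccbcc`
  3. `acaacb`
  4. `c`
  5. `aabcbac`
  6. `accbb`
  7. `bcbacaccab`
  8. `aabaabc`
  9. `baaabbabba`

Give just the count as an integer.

1 → no match
2 → no match
3 → no match
4 → no match
5 → no match
6 → no match
7 → no match
8 → no match
9 → no match
Total matched: 0

0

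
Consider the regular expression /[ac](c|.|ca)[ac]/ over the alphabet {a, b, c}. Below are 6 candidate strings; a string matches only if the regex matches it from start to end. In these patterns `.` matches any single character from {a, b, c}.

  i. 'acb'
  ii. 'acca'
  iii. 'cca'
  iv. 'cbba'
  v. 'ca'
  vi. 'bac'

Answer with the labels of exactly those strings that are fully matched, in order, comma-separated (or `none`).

iii

i → no match
ii → no match
iii → match
iv → no match
v → no match
vi → no match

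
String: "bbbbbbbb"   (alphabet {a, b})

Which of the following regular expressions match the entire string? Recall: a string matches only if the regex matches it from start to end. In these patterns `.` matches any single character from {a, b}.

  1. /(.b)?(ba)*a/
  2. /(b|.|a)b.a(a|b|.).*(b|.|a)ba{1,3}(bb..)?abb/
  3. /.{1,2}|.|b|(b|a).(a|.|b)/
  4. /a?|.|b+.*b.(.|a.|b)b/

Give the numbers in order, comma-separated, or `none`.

1 → no match — must end with "a"
2 → no match — must end with "abb"
3 → no match
4 → match

4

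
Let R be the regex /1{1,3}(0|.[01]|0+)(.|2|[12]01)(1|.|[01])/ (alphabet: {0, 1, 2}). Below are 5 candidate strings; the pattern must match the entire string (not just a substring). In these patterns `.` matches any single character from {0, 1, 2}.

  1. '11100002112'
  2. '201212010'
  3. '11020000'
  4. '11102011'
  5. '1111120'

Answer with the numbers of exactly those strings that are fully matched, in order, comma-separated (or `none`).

4, 5

1. '11100002112' → no match
2. '201212010' → no match — must start with '1'
3. '11020000' → no match
4. '11102011' → match
5. '1111120' → match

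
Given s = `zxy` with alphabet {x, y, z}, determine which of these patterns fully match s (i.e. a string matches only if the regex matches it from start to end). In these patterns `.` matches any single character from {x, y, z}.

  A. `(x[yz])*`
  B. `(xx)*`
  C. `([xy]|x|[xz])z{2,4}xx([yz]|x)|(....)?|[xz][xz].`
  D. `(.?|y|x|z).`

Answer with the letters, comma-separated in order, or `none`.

C

A → no match
B → no match
C → match
D → no match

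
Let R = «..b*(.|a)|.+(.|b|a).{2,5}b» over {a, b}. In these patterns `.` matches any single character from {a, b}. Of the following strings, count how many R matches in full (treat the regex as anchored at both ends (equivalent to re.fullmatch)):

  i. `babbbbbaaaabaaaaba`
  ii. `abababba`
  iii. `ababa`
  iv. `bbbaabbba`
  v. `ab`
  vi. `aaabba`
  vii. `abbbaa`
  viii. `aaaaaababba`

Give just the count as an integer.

i → no match
ii. `abababba` → no match
iii. `ababa` → no match
iv. `bbbaabbba` → no match
v. `ab` → no match
vi. `aaabba` → no match
vii. `abbbaa` → no match
viii. `aaaaaababba` → no match
Total matched: 0

0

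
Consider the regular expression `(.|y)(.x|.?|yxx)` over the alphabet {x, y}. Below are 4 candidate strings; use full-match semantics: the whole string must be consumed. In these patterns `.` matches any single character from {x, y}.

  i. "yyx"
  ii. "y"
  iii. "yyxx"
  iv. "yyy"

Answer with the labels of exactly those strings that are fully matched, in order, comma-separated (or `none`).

i, ii, iii

i → match
ii → match
iii → match
iv → no match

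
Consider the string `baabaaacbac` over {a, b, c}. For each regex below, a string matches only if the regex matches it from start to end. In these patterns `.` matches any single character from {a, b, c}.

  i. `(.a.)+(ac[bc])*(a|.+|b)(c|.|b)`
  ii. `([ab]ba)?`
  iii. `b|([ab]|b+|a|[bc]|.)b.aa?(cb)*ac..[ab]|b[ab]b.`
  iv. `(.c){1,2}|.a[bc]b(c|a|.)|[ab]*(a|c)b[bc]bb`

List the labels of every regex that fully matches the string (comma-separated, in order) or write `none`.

i → match
ii → no match
iii → no match
iv → no match

i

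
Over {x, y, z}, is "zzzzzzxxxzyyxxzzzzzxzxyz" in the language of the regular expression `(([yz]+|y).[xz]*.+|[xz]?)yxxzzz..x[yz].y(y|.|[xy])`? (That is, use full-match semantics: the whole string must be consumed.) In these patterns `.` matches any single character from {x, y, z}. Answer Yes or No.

Yes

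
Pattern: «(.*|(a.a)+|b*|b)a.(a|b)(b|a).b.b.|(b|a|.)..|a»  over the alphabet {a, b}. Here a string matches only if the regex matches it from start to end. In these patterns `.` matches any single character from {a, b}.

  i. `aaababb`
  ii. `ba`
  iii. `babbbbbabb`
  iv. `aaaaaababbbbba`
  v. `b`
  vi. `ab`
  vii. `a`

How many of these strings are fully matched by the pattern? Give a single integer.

i → no match
ii → no match
iii → match
iv → match
v → no match
vi → no match
vii → match
Total matched: 3

3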